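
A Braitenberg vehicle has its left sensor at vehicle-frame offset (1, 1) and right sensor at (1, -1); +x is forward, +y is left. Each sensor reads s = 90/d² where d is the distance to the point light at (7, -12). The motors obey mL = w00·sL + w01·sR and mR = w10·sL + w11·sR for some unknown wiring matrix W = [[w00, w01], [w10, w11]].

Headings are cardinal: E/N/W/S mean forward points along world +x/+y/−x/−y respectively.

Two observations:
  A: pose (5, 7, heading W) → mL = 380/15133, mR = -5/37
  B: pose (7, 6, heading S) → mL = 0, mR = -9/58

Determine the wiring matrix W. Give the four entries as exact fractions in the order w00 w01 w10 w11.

obs A: pose=(5,7,W) → sL=10/37, sR=90/409, mL=380/15133, mR=-5/37
obs B: pose=(7,6,S) → sL=9/29, sR=9/29, mL=0, mR=-9/58
sensor matrix S = [[10/37, 90/409], [9/29, 9/29]]; det S = 6840/438857
solve [mL_A; mL_B] = S·[w00; w01] and [mR_A; mR_B] = S·[w10; w11]:
  w00 = 1/2, w01 = -1/2, w10 = -1/2, w11 = 0

1/2 -1/2 -1/2 0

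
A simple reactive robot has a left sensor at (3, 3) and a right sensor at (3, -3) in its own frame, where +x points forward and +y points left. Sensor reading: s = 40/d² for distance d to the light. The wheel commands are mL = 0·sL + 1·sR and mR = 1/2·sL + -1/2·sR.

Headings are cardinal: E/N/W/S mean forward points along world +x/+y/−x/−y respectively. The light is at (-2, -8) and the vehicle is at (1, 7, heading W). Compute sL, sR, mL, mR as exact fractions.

5/18 10/81 10/81 25/324

left sensor world pos  = (-2, 4); dL² = 144
right sensor world pos = (-2, 10); dR² = 324
sL = 40/144 = 5/18
sR = 40/324 = 10/81
mL = 0·sL + 1·sR = 10/81
mR = 1/2·sL + -1/2·sR = 25/324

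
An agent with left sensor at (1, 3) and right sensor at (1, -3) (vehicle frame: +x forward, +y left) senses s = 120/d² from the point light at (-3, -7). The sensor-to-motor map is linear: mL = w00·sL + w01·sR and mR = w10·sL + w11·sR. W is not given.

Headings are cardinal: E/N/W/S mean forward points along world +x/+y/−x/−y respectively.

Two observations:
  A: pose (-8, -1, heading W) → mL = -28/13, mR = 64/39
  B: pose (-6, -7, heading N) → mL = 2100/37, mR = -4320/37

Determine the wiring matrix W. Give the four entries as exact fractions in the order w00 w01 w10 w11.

-1 1/2 1 -1

obs A: pose=(-8,-1,W) → sL=8/3, sR=40/39, mL=-28/13, mR=64/39
obs B: pose=(-6,-7,N) → sL=120/37, sR=120, mL=2100/37, mR=-4320/37
sensor matrix S = [[8/3, 40/39], [120/37, 120]]; det S = 152320/481
solve [mL_A; mL_B] = S·[w00; w01] and [mR_A; mR_B] = S·[w10; w11]:
  w00 = -1, w01 = 1/2, w10 = 1, w11 = -1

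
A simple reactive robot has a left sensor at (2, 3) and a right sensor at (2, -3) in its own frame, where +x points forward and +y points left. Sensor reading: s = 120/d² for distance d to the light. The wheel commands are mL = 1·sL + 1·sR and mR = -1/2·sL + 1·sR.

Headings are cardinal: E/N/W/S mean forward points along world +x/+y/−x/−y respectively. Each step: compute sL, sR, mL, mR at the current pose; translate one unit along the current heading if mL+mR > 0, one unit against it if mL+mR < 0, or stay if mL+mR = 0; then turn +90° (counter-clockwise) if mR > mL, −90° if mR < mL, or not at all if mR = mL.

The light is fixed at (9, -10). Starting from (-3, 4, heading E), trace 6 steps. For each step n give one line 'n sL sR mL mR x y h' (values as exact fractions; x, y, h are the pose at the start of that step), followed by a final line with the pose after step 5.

n=0: pose=(-3,4,E); sL=120/389, sR=120/221; mL=73200/85969, mR=33420/85969; mL+mR=106620/85969 → advance +1; mR−mL=-180/389 → turn -1·90°
n=1: pose=(-2,4,S); sL=15/26, sR=6/17; mL=411/442, mR=57/884; mL+mR=879/884 → advance +1; mR−mL=-45/52 → turn -1·90°
n=2: pose=(-2,3,W); sL=120/269, sR=24/85; mL=16656/22865, mR=1356/22865; mL+mR=18012/22865 → advance +1; mR−mL=-180/269 → turn -1·90°
n=3: pose=(-3,3,N); sL=4/15, sR=20/51; mL=56/85, mR=22/85; mL+mR=78/85 → advance +1; mR−mL=-2/5 → turn -1·90°
n=4: pose=(-3,4,E); sL=120/389, sR=120/221; mL=73200/85969, mR=33420/85969; mL+mR=106620/85969 → advance +1; mR−mL=-180/389 → turn -1·90°
n=5: pose=(-2,4,S); sL=15/26, sR=6/17; mL=411/442, mR=57/884; mL+mR=879/884 → advance +1; mR−mL=-45/52 → turn -1·90°

0 120/389 120/221 73200/85969 33420/85969 -3 4 E
1 15/26 6/17 411/442 57/884 -2 4 S
2 120/269 24/85 16656/22865 1356/22865 -2 3 W
3 4/15 20/51 56/85 22/85 -3 3 N
4 120/389 120/221 73200/85969 33420/85969 -3 4 E
5 15/26 6/17 411/442 57/884 -2 4 S
final -2 3 W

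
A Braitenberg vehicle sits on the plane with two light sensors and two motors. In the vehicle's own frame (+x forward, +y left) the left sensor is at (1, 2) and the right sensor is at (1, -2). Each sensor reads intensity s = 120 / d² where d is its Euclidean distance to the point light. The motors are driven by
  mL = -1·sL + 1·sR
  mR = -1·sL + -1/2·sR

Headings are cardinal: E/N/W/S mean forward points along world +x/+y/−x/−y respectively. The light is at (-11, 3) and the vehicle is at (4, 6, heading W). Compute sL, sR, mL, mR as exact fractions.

left sensor world pos  = (3, 4); dL² = 197
right sensor world pos = (3, 8); dR² = 221
sL = 120/197 = 120/197
sR = 120/221 = 120/221
mL = -1·sL + 1·sR = -2880/43537
mR = -1·sL + -1/2·sR = -38340/43537

120/197 120/221 -2880/43537 -38340/43537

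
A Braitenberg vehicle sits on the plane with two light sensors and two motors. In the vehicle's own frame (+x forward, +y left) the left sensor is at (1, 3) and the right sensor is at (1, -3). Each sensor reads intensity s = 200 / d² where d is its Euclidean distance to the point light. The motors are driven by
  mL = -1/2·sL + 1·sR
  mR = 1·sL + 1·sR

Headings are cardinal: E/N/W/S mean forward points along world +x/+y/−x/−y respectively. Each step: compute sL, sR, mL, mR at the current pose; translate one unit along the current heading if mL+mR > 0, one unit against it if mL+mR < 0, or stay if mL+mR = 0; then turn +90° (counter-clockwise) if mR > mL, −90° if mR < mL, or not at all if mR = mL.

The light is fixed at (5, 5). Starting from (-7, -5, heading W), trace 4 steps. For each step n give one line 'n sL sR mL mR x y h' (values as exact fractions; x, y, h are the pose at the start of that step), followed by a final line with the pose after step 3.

n=0: pose=(-7,-5,W); sL=100/169, sR=100/109; mL=11450/18421, mR=27800/18421; mL+mR=39250/18421 → advance +1; mR−mL=150/169 → turn +1·90°
n=1: pose=(-8,-5,S); sL=200/221, sR=200/377; mL=500/6409, mR=9200/6409; mL+mR=9700/6409 → advance +1; mR−mL=300/221 → turn +1·90°
n=2: pose=(-8,-6,E); sL=25/26, sR=10/17; mL=95/884, mR=685/442; mL+mR=1465/884 → advance +1; mR−mL=75/52 → turn +1·90°
n=3: pose=(-7,-6,N); sL=8/13, sR=200/181; mL=1876/2353, mR=4048/2353; mL+mR=5924/2353 → advance +1; mR−mL=12/13 → turn +1·90°

0 100/169 100/109 11450/18421 27800/18421 -7 -5 W
1 200/221 200/377 500/6409 9200/6409 -8 -5 S
2 25/26 10/17 95/884 685/442 -8 -6 E
3 8/13 200/181 1876/2353 4048/2353 -7 -6 N
final -7 -5 W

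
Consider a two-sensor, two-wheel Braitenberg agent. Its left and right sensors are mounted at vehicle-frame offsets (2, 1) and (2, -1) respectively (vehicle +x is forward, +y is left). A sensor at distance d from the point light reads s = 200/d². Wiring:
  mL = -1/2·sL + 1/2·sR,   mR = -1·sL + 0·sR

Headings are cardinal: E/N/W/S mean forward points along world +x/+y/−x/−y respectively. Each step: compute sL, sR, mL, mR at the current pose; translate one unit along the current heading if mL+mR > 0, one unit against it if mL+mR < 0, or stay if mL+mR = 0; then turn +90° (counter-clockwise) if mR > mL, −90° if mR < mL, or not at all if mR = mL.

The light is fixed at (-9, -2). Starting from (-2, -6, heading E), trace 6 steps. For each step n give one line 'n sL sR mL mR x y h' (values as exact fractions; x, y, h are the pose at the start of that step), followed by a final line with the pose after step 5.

0 20/9 100/53 -80/477 -20/9 -2 -6 E
1 40/17 200/61 480/1037 -40/17 -3 -6 S
2 25/4 10 15/8 -25/4 -3 -5 W
3 200/37 40/13 -560/481 -200/37 -2 -5 N
4 20/9 100/53 -80/477 -20/9 -2 -6 E
5 40/17 200/61 480/1037 -40/17 -3 -6 S
final -3 -5 W

n=0: pose=(-2,-6,E); sL=20/9, sR=100/53; mL=-80/477, mR=-20/9; mL+mR=-380/159 → advance -1; mR−mL=-980/477 → turn -1·90°
n=1: pose=(-3,-6,S); sL=40/17, sR=200/61; mL=480/1037, mR=-40/17; mL+mR=-1960/1037 → advance -1; mR−mL=-2920/1037 → turn -1·90°
n=2: pose=(-3,-5,W); sL=25/4, sR=10; mL=15/8, mR=-25/4; mL+mR=-35/8 → advance -1; mR−mL=-65/8 → turn -1·90°
n=3: pose=(-2,-5,N); sL=200/37, sR=40/13; mL=-560/481, mR=-200/37; mL+mR=-3160/481 → advance -1; mR−mL=-2040/481 → turn -1·90°
n=4: pose=(-2,-6,E); sL=20/9, sR=100/53; mL=-80/477, mR=-20/9; mL+mR=-380/159 → advance -1; mR−mL=-980/477 → turn -1·90°
n=5: pose=(-3,-6,S); sL=40/17, sR=200/61; mL=480/1037, mR=-40/17; mL+mR=-1960/1037 → advance -1; mR−mL=-2920/1037 → turn -1·90°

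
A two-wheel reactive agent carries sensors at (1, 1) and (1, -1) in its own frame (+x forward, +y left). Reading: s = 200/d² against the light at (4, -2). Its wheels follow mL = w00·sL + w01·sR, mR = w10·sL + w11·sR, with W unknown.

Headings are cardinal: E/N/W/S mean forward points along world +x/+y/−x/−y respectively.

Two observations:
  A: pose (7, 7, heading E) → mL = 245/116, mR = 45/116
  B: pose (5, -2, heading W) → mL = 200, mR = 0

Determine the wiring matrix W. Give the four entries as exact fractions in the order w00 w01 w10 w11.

1/2 1/2 -1/2 1/2

obs A: pose=(7,7,E) → sL=50/29, sR=5/2, mL=245/116, mR=45/116
obs B: pose=(5,-2,W) → sL=200, sR=200, mL=200, mR=0
sensor matrix S = [[50/29, 5/2], [200, 200]]; det S = -4500/29
solve [mL_A; mL_B] = S·[w00; w01] and [mR_A; mR_B] = S·[w10; w11]:
  w00 = 1/2, w01 = 1/2, w10 = -1/2, w11 = 1/2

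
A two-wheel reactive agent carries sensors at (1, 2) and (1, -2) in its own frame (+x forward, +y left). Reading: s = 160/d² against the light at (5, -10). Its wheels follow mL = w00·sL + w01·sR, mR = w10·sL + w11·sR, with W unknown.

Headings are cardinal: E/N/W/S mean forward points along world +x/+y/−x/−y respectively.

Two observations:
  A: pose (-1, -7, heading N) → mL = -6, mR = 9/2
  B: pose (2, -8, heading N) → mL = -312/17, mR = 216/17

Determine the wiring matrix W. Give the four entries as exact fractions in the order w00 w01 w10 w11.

-1/2 -1 1 1/2

obs A: pose=(-1,-7,N) → sL=2, sR=5, mL=-6, mR=9/2
obs B: pose=(2,-8,N) → sL=80/17, sR=16, mL=-312/17, mR=216/17
sensor matrix S = [[2, 5], [80/17, 16]]; det S = 144/17
solve [mL_A; mL_B] = S·[w00; w01] and [mR_A; mR_B] = S·[w10; w11]:
  w00 = -1/2, w01 = -1, w10 = 1, w11 = 1/2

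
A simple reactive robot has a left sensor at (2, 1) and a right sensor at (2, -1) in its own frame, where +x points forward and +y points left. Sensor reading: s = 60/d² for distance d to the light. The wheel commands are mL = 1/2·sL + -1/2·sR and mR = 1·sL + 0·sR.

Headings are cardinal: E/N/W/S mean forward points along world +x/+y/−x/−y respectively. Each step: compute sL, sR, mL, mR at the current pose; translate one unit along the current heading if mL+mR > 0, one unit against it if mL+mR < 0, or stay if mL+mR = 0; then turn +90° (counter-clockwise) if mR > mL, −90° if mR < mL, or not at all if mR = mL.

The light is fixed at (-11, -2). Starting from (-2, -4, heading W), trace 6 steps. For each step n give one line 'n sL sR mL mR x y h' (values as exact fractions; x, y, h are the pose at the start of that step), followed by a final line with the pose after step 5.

n=0: pose=(-2,-4,W); sL=30/29, sR=6/5; mL=-12/145, mR=30/29; mL+mR=138/145 → advance +1; mR−mL=162/145 → turn +1·90°
n=1: pose=(-3,-4,S); sL=60/97, sR=12/13; mL=-192/1261, mR=60/97; mL+mR=588/1261 → advance +1; mR−mL=972/1261 → turn +1·90°
n=2: pose=(-3,-5,E); sL=15/26, sR=15/29; mL=45/1508, mR=15/26; mL+mR=915/1508 → advance +1; mR−mL=825/1508 → turn +1·90°
n=3: pose=(-2,-5,N); sL=12/13, sR=60/101; mL=216/1313, mR=12/13; mL+mR=1428/1313 → advance +1; mR−mL=996/1313 → turn +1·90°
n=4: pose=(-2,-4,W); sL=30/29, sR=6/5; mL=-12/145, mR=30/29; mL+mR=138/145 → advance +1; mR−mL=162/145 → turn +1·90°
n=5: pose=(-3,-4,S); sL=60/97, sR=12/13; mL=-192/1261, mR=60/97; mL+mR=588/1261 → advance +1; mR−mL=972/1261 → turn +1·90°

0 30/29 6/5 -12/145 30/29 -2 -4 W
1 60/97 12/13 -192/1261 60/97 -3 -4 S
2 15/26 15/29 45/1508 15/26 -3 -5 E
3 12/13 60/101 216/1313 12/13 -2 -5 N
4 30/29 6/5 -12/145 30/29 -2 -4 W
5 60/97 12/13 -192/1261 60/97 -3 -4 S
final -3 -5 E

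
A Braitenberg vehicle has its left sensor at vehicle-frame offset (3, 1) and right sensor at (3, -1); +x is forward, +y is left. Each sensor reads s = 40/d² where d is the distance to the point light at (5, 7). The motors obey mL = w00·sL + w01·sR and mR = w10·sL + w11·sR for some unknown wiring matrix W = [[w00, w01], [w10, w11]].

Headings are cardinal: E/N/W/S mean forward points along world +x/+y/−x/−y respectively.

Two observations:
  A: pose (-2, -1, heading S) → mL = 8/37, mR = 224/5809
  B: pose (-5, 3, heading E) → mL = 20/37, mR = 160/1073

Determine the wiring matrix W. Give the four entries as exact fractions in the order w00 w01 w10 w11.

obs A: pose=(-2,-1,S) → sL=40/157, sR=8/37, mL=8/37, mR=224/5809
obs B: pose=(-5,3,E) → sL=20/29, sR=20/37, mL=20/37, mR=160/1073
sensor matrix S = [[40/157, 8/37], [20/29, 20/37]]; det S = -1920/168461
solve [mL_A; mL_B] = S·[w00; w01] and [mR_A; mR_B] = S·[w10; w11]:
  w00 = 0, w01 = 1, w10 = 1, w11 = -1

0 1 1 -1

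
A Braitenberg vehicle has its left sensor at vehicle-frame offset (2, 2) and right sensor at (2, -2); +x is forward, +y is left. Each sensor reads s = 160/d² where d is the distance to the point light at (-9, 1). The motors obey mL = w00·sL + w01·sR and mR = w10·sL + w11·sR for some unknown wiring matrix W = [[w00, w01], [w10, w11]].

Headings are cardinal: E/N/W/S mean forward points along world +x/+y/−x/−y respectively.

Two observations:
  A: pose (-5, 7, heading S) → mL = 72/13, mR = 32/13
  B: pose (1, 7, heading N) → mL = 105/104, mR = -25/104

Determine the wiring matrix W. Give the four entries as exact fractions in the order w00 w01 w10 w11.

1/2 1/2 -1/2 1/2

obs A: pose=(-5,7,S) → sL=40/13, sR=8, mL=72/13, mR=32/13
obs B: pose=(1,7,N) → sL=5/4, sR=10/13, mL=105/104, mR=-25/104
sensor matrix S = [[40/13, 8], [5/4, 10/13]]; det S = -1290/169
solve [mL_A; mL_B] = S·[w00; w01] and [mR_A; mR_B] = S·[w10; w11]:
  w00 = 1/2, w01 = 1/2, w10 = -1/2, w11 = 1/2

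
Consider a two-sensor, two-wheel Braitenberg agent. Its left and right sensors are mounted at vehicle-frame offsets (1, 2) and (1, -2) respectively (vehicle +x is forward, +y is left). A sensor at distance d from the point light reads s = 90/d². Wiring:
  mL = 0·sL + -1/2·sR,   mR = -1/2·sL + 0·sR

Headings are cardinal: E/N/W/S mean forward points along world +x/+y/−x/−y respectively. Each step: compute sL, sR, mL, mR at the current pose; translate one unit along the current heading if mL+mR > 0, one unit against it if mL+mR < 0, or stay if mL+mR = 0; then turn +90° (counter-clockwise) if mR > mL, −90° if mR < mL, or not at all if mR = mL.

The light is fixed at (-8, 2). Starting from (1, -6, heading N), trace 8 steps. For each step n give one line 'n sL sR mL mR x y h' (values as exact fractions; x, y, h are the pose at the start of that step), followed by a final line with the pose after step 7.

0 45/49 9/17 -9/34 -45/98 1 -6 N
1 90/149 90/221 -45/221 -45/149 1 -7 E
2 9/20 45/68 -45/136 -9/40 0 -7 S
3 10/13 90/181 -45/181 -5/13 0 -6 E
4 5/9 45/53 -45/106 -5/18 -1 -6 S
5 90/89 18/29 -9/29 -45/89 -1 -5 E
6 45/64 9/8 -9/16 -45/128 -2 -5 S
7 18/13 90/113 -45/113 -9/13 -2 -4 E
final -3 -4 S

n=0: pose=(1,-6,N); sL=45/49, sR=9/17; mL=-9/34, mR=-45/98; mL+mR=-603/833 → advance -1; mR−mL=-162/833 → turn -1·90°
n=1: pose=(1,-7,E); sL=90/149, sR=90/221; mL=-45/221, mR=-45/149; mL+mR=-16650/32929 → advance -1; mR−mL=-3240/32929 → turn -1·90°
n=2: pose=(0,-7,S); sL=9/20, sR=45/68; mL=-45/136, mR=-9/40; mL+mR=-189/340 → advance -1; mR−mL=9/85 → turn +1·90°
n=3: pose=(0,-6,E); sL=10/13, sR=90/181; mL=-45/181, mR=-5/13; mL+mR=-1490/2353 → advance -1; mR−mL=-320/2353 → turn -1·90°
n=4: pose=(-1,-6,S); sL=5/9, sR=45/53; mL=-45/106, mR=-5/18; mL+mR=-335/477 → advance -1; mR−mL=70/477 → turn +1·90°
n=5: pose=(-1,-5,E); sL=90/89, sR=18/29; mL=-9/29, mR=-45/89; mL+mR=-2106/2581 → advance -1; mR−mL=-504/2581 → turn -1·90°
n=6: pose=(-2,-5,S); sL=45/64, sR=9/8; mL=-9/16, mR=-45/128; mL+mR=-117/128 → advance -1; mR−mL=27/128 → turn +1·90°
n=7: pose=(-2,-4,E); sL=18/13, sR=90/113; mL=-45/113, mR=-9/13; mL+mR=-1602/1469 → advance -1; mR−mL=-432/1469 → turn -1·90°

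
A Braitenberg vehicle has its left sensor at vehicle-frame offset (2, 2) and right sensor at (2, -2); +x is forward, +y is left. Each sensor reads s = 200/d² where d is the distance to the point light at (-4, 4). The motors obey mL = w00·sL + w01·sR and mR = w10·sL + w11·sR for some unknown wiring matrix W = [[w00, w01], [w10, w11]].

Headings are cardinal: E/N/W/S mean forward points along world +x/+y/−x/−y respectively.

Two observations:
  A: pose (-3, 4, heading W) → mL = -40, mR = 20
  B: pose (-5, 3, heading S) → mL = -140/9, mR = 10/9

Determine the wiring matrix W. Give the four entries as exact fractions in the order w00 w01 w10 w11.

obs A: pose=(-3,4,W) → sL=40, sR=40, mL=-40, mR=20
obs B: pose=(-5,3,S) → sL=20, sR=100/9, mL=-140/9, mR=10/9
sensor matrix S = [[40, 40], [20, 100/9]]; det S = -3200/9
solve [mL_A; mL_B] = S·[w00; w01] and [mR_A; mR_B] = S·[w10; w11]:
  w00 = -1/2, w01 = -1/2, w10 = -1/2, w11 = 1

-1/2 -1/2 -1/2 1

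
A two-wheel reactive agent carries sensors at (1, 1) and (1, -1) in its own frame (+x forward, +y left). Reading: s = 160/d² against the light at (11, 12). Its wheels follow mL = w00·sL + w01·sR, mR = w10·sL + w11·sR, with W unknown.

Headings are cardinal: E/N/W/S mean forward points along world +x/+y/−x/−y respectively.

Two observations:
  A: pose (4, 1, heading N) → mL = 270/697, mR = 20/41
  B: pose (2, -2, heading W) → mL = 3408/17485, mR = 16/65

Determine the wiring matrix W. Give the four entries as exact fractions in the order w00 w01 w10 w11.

1 -1/2 1/2 0

obs A: pose=(4,1,N) → sL=40/41, sR=20/17, mL=270/697, mR=20/41
obs B: pose=(2,-2,W) → sL=32/65, sR=160/269, mL=3408/17485, mR=16/65
sensor matrix S = [[40/41, 20/17], [32/65, 160/269]]; det S = 2688/2437409
solve [mL_A; mL_B] = S·[w00; w01] and [mR_A; mR_B] = S·[w10; w11]:
  w00 = 1, w01 = -1/2, w10 = 1/2, w11 = 0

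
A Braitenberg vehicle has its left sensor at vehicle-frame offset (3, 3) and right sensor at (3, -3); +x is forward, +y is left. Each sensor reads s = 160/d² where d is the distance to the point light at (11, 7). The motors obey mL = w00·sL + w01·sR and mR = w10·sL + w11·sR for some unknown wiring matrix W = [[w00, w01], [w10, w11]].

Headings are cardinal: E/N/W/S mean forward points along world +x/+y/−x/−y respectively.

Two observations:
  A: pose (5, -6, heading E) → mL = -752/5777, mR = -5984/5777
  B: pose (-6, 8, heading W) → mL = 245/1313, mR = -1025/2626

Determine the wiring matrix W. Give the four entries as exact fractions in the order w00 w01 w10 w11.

-1/2 1 -1/2 -1/2

obs A: pose=(5,-6,E) → sL=160/109, sR=32/53, mL=-752/5777, mR=-5984/5777
obs B: pose=(-6,8,W) → sL=40/101, sR=5/13, mL=245/1313, mR=-1025/2626
sensor matrix S = [[160/109, 32/53], [40/101, 5/13]]; det S = 2468640/7585201
solve [mL_A; mL_B] = S·[w00; w01] and [mR_A; mR_B] = S·[w10; w11]:
  w00 = -1/2, w01 = 1, w10 = -1/2, w11 = -1/2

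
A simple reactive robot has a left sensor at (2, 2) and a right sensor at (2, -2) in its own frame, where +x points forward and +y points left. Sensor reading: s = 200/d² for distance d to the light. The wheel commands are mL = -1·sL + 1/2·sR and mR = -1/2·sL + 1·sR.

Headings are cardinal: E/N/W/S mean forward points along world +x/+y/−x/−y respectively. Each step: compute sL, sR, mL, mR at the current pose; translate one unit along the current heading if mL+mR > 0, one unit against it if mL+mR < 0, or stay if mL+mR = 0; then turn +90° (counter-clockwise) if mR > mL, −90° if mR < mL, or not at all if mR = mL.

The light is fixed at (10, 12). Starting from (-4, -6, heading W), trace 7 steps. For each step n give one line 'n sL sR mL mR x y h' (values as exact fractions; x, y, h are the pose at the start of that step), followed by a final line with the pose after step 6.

0 25/82 25/64 -575/5248 625/2624 -4 -6 W
1 200/569 200/689 -80900/392041 44900/392041 -5 -6 S
2 100/197 20/53 -3330/10441 1290/10441 -5 -5 E
3 200/549 200/421 -29300/231129 67700/231129 -6 -5 N
4 25/81 5/13 -245/2106 485/2106 -6 -4 W
5 200/549 40/137 -16420/75213 8260/75213 -7 -4 S
6 100/197 100/257 -15850/50629 6850/50629 -7 -3 E
final -8 -3 N

n=0: pose=(-4,-6,W); sL=25/82, sR=25/64; mL=-575/5248, mR=625/2624; mL+mR=675/5248 → advance +1; mR−mL=1825/5248 → turn +1·90°
n=1: pose=(-5,-6,S); sL=200/569, sR=200/689; mL=-80900/392041, mR=44900/392041; mL+mR=-36000/392041 → advance -1; mR−mL=125800/392041 → turn +1·90°
n=2: pose=(-5,-5,E); sL=100/197, sR=20/53; mL=-3330/10441, mR=1290/10441; mL+mR=-2040/10441 → advance -1; mR−mL=4620/10441 → turn +1·90°
n=3: pose=(-6,-5,N); sL=200/549, sR=200/421; mL=-29300/231129, mR=67700/231129; mL+mR=12800/77043 → advance +1; mR−mL=97000/231129 → turn +1·90°
n=4: pose=(-6,-4,W); sL=25/81, sR=5/13; mL=-245/2106, mR=485/2106; mL+mR=40/351 → advance +1; mR−mL=365/1053 → turn +1·90°
n=5: pose=(-7,-4,S); sL=200/549, sR=40/137; mL=-16420/75213, mR=8260/75213; mL+mR=-2720/25071 → advance -1; mR−mL=24680/75213 → turn +1·90°
n=6: pose=(-7,-3,E); sL=100/197, sR=100/257; mL=-15850/50629, mR=6850/50629; mL+mR=-9000/50629 → advance -1; mR−mL=22700/50629 → turn +1·90°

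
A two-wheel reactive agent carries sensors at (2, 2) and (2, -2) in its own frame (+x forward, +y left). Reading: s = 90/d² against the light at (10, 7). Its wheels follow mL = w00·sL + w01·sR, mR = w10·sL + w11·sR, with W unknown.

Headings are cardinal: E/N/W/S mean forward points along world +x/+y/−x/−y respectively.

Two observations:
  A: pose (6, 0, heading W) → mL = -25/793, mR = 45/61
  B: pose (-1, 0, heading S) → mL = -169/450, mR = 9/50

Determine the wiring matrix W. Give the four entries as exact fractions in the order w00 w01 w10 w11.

-1 1/2 0 1/2

obs A: pose=(6,0,W) → sL=10/13, sR=90/61, mL=-25/793, mR=45/61
obs B: pose=(-1,0,S) → sL=5/9, sR=9/25, mL=-169/450, mR=9/50
sensor matrix S = [[10/13, 90/61], [5/9, 9/25]]; det S = -2152/3965
solve [mL_A; mL_B] = S·[w00; w01] and [mR_A; mR_B] = S·[w10; w11]:
  w00 = -1, w01 = 1/2, w10 = 0, w11 = 1/2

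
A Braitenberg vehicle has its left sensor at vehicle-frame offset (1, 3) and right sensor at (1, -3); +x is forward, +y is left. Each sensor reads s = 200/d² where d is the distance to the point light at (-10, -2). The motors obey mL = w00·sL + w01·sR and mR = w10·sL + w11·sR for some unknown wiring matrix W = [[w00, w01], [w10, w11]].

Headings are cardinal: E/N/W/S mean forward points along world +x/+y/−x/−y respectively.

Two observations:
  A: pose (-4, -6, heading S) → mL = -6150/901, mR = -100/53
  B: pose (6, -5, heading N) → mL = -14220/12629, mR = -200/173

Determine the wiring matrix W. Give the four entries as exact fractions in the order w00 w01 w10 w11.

obs A: pose=(-4,-6,S) → sL=100/53, sR=100/17, mL=-6150/901, mR=-100/53
obs B: pose=(6,-5,N) → sL=200/173, sR=40/73, mL=-14220/12629, mR=-200/173
sensor matrix S = [[100/53, 100/17], [200/173, 40/73]]; det S = -65616000/11378729
solve [mL_A; mL_B] = S·[w00; w01] and [mR_A; mR_B] = S·[w10; w11]:
  w00 = -1/2, w01 = -1, w10 = -1, w11 = 0

-1/2 -1 -1 0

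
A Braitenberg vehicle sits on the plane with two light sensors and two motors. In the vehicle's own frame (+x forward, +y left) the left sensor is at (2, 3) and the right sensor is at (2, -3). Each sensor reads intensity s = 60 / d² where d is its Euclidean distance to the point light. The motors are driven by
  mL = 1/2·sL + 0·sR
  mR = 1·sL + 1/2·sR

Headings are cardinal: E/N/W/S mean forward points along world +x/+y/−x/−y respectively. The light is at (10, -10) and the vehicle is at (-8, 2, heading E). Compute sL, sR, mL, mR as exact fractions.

left sensor world pos  = (-6, 5); dL² = 481
right sensor world pos = (-6, -1); dR² = 337
sL = 60/481 = 60/481
sR = 60/337 = 60/337
mL = 1/2·sL + 0·sR = 30/481
mR = 1·sL + 1/2·sR = 34650/162097

60/481 60/337 30/481 34650/162097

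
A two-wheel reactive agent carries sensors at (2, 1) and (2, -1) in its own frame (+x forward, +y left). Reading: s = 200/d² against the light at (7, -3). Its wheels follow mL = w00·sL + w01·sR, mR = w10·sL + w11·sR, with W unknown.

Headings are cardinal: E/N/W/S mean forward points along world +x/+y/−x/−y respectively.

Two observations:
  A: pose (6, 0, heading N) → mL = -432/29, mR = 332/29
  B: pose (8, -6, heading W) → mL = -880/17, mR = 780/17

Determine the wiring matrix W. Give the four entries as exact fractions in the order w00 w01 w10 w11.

-1 -1 1/2 1

obs A: pose=(6,0,N) → sL=200/29, sR=8, mL=-432/29, mR=332/29
obs B: pose=(8,-6,W) → sL=200/17, sR=40, mL=-880/17, mR=780/17
sensor matrix S = [[200/29, 8], [200/17, 40]]; det S = 89600/493
solve [mL_A; mL_B] = S·[w00; w01] and [mR_A; mR_B] = S·[w10; w11]:
  w00 = -1, w01 = -1, w10 = 1/2, w11 = 1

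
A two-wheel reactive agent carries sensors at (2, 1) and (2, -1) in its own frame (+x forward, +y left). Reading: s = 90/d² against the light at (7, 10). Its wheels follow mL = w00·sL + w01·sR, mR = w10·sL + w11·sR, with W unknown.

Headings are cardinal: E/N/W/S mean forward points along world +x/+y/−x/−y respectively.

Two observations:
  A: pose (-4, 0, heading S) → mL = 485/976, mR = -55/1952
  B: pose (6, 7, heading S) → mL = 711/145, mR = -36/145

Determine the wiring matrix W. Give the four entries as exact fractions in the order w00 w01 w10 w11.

obs A: pose=(-4,0,S) → sL=45/122, sR=5/16, mL=485/976, mR=-55/1952
obs B: pose=(6,7,S) → sL=18/5, sR=90/29, mL=711/145, mR=-36/145
sensor matrix S = [[45/122, 5/16], [18/5, 90/29]]; det S = 279/14152
solve [mL_A; mL_B] = S·[w00; w01] and [mR_A; mR_B] = S·[w10; w11]:
  w00 = 1/2, w01 = 1, w10 = -1/2, w11 = 1/2

1/2 1 -1/2 1/2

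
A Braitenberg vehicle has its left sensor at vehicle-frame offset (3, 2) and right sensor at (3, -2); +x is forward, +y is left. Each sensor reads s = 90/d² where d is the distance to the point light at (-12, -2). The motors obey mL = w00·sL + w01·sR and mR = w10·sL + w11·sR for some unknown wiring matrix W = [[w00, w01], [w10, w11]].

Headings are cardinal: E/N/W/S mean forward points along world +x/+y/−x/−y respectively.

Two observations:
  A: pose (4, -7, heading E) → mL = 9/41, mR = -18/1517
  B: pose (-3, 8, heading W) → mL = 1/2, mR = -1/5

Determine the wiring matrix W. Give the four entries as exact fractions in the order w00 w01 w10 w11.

0 1 -1/2 1/2

obs A: pose=(4,-7,E) → sL=9/37, sR=9/41, mL=9/41, mR=-18/1517
obs B: pose=(-3,8,W) → sL=9/10, sR=1/2, mL=1/2, mR=-1/5
sensor matrix S = [[9/37, 9/41], [9/10, 1/2]]; det S = -576/7585
solve [mL_A; mL_B] = S·[w00; w01] and [mR_A; mR_B] = S·[w10; w11]:
  w00 = 0, w01 = 1, w10 = -1/2, w11 = 1/2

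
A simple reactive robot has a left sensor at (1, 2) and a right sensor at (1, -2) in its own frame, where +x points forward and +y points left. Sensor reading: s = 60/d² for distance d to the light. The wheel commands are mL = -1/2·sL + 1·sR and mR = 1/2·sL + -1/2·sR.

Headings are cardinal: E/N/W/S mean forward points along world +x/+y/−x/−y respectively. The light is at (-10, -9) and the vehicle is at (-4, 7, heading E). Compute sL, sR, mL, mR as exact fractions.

left sensor world pos  = (-3, 9); dL² = 373
right sensor world pos = (-3, 5); dR² = 245
sL = 60/373 = 60/373
sR = 60/245 = 12/49
mL = -1/2·sL + 1·sR = 3006/18277
mR = 1/2·sL + -1/2·sR = -768/18277

60/373 12/49 3006/18277 -768/18277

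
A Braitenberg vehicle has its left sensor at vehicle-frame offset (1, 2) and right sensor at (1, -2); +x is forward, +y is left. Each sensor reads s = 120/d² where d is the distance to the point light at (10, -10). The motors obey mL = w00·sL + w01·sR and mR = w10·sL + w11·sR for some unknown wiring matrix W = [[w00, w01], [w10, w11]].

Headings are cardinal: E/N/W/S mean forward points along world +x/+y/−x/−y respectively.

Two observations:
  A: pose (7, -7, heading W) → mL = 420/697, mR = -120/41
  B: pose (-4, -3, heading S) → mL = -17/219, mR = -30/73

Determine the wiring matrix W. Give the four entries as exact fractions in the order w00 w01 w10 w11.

1/2 -1 0 -1

obs A: pose=(7,-7,W) → sL=120/17, sR=120/41, mL=420/697, mR=-120/41
obs B: pose=(-4,-3,S) → sL=2/3, sR=30/73, mL=-17/219, mR=-30/73
sensor matrix S = [[120/17, 120/41], [2/3, 30/73]]; det S = 48320/50881
solve [mL_A; mL_B] = S·[w00; w01] and [mR_A; mR_B] = S·[w10; w11]:
  w00 = 1/2, w01 = -1, w10 = 0, w11 = -1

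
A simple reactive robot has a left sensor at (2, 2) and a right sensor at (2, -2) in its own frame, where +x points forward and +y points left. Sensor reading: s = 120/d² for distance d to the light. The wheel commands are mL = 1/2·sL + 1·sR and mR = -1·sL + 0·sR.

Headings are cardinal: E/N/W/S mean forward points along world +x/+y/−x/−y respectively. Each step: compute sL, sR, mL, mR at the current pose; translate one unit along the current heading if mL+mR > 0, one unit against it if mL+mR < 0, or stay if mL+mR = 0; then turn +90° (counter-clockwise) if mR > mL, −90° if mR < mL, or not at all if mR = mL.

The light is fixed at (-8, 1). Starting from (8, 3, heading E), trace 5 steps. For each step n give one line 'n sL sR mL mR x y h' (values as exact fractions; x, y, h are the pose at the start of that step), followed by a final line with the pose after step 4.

n=0: pose=(8,3,E); sL=6/17, sR=10/27; mL=251/459, mR=-6/17; mL+mR=89/459 → advance +1; mR−mL=-413/459 → turn -1·90°
n=1: pose=(9,3,S); sL=120/361, sR=8/15; mL=3788/5415, mR=-120/361; mL+mR=1988/5415 → advance +1; mR−mL=-5588/5415 → turn -1·90°
n=2: pose=(9,2,W); sL=60/113, sR=20/39; mL=3430/4407, mR=-60/113; mL+mR=1090/4407 → advance +1; mR−mL=-5770/4407 → turn -1·90°
n=3: pose=(8,2,N); sL=24/41, sR=40/111; mL=2972/4551, mR=-24/41; mL+mR=308/4551 → advance +1; mR−mL=-5636/4551 → turn -1·90°
n=4: pose=(8,3,E); sL=6/17, sR=10/27; mL=251/459, mR=-6/17; mL+mR=89/459 → advance +1; mR−mL=-413/459 → turn -1·90°

0 6/17 10/27 251/459 -6/17 8 3 E
1 120/361 8/15 3788/5415 -120/361 9 3 S
2 60/113 20/39 3430/4407 -60/113 9 2 W
3 24/41 40/111 2972/4551 -24/41 8 2 N
4 6/17 10/27 251/459 -6/17 8 3 E
final 9 3 S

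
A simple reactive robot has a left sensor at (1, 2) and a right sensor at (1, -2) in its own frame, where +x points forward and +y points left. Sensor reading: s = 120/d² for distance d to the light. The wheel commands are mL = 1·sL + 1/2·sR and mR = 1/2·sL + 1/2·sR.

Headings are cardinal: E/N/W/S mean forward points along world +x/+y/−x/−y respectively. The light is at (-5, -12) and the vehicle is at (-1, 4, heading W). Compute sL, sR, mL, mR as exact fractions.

left sensor world pos  = (-2, 2); dL² = 205
right sensor world pos = (-2, 6); dR² = 333
sL = 120/205 = 24/41
sR = 120/333 = 40/111
mL = 1·sL + 1/2·sR = 3484/4551
mR = 1/2·sL + 1/2·sR = 2152/4551

24/41 40/111 3484/4551 2152/4551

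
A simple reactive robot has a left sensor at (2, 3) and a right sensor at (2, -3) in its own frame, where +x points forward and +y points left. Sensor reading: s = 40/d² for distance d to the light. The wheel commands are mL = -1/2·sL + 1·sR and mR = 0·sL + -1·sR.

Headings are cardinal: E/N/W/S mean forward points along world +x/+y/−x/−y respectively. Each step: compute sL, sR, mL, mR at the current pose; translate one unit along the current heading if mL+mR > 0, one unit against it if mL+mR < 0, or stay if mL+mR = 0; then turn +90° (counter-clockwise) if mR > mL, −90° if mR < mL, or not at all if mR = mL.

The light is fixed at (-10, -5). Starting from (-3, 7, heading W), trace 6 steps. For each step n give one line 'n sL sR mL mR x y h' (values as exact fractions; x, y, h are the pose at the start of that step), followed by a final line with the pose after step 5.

0 20/53 4/25 -38/1325 -4/25 -3 7 W
1 40/221 40/317 2500/70057 -40/317 -2 7 N
2 5/37 10/41 535/3034 -10/41 -2 6 E
3 40/181 40/97 5300/17557 -40/97 -3 6 S
4 20/53 4/25 -38/1325 -4/25 -3 7 W
5 40/221 40/317 2500/70057 -40/317 -2 7 N
final -2 6 E

n=0: pose=(-3,7,W); sL=20/53, sR=4/25; mL=-38/1325, mR=-4/25; mL+mR=-10/53 → advance -1; mR−mL=-174/1325 → turn -1·90°
n=1: pose=(-2,7,N); sL=40/221, sR=40/317; mL=2500/70057, mR=-40/317; mL+mR=-20/221 → advance -1; mR−mL=-11340/70057 → turn -1·90°
n=2: pose=(-2,6,E); sL=5/37, sR=10/41; mL=535/3034, mR=-10/41; mL+mR=-5/74 → advance -1; mR−mL=-1275/3034 → turn -1·90°
n=3: pose=(-3,6,S); sL=40/181, sR=40/97; mL=5300/17557, mR=-40/97; mL+mR=-20/181 → advance -1; mR−mL=-12540/17557 → turn -1·90°
n=4: pose=(-3,7,W); sL=20/53, sR=4/25; mL=-38/1325, mR=-4/25; mL+mR=-10/53 → advance -1; mR−mL=-174/1325 → turn -1·90°
n=5: pose=(-2,7,N); sL=40/221, sR=40/317; mL=2500/70057, mR=-40/317; mL+mR=-20/221 → advance -1; mR−mL=-11340/70057 → turn -1·90°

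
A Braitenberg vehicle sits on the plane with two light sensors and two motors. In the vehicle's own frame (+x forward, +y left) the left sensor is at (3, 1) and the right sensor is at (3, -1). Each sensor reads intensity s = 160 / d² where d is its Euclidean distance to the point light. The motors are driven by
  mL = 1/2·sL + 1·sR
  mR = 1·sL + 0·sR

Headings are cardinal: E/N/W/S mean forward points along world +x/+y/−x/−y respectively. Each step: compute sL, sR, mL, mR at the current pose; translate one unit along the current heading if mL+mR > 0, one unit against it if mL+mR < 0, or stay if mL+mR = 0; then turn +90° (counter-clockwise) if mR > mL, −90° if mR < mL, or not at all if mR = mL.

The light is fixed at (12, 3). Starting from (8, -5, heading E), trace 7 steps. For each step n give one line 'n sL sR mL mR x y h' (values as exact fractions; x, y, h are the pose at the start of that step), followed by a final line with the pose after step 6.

n=0: pose=(8,-5,E); sL=16/5, sR=80/41; mL=728/205, mR=16/5; mL+mR=1384/205 → advance +1; mR−mL=-72/205 → turn -1·90°
n=1: pose=(9,-5,S); sL=32/25, sR=160/137; mL=6192/3425, mR=32/25; mL+mR=10576/3425 → advance +1; mR−mL=-1808/3425 → turn -1·90°
n=2: pose=(9,-6,W); sL=20/17, sR=8/5; mL=186/85, mR=20/17; mL+mR=286/85 → advance +1; mR−mL=-86/85 → turn -1·90°
n=3: pose=(8,-6,N); sL=160/61, sR=32/9; mL=2672/549, mR=160/61; mL+mR=4112/549 → advance +1; mR−mL=-1232/549 → turn -1·90°
n=4: pose=(8,-5,E); sL=16/5, sR=80/41; mL=728/205, mR=16/5; mL+mR=1384/205 → advance +1; mR−mL=-72/205 → turn -1·90°
n=5: pose=(9,-5,S); sL=32/25, sR=160/137; mL=6192/3425, mR=32/25; mL+mR=10576/3425 → advance +1; mR−mL=-1808/3425 → turn -1·90°
n=6: pose=(9,-6,W); sL=20/17, sR=8/5; mL=186/85, mR=20/17; mL+mR=286/85 → advance +1; mR−mL=-86/85 → turn -1·90°

0 16/5 80/41 728/205 16/5 8 -5 E
1 32/25 160/137 6192/3425 32/25 9 -5 S
2 20/17 8/5 186/85 20/17 9 -6 W
3 160/61 32/9 2672/549 160/61 8 -6 N
4 16/5 80/41 728/205 16/5 8 -5 E
5 32/25 160/137 6192/3425 32/25 9 -5 S
6 20/17 8/5 186/85 20/17 9 -6 W
final 8 -6 N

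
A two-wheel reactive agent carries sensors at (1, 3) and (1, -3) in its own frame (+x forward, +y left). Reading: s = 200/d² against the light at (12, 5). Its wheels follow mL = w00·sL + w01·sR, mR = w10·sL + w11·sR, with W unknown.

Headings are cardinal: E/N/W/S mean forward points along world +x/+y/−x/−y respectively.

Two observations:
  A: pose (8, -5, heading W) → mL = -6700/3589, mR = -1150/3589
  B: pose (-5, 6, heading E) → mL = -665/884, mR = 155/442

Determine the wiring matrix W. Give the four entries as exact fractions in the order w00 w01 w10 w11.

obs A: pose=(8,-5,W) → sL=100/97, sR=100/37, mL=-6700/3589, mR=-1150/3589
obs B: pose=(-5,6,E) → sL=25/34, sR=10/13, mL=-665/884, mR=155/442
sensor matrix S = [[100/97, 100/37], [25/34, 10/13]]; det S = -947250/793169
solve [mL_A; mL_B] = S·[w00; w01] and [mR_A; mR_B] = S·[w10; w11]:
  w00 = -1/2, w01 = -1/2, w10 = 1, w11 = -1/2

-1/2 -1/2 1 -1/2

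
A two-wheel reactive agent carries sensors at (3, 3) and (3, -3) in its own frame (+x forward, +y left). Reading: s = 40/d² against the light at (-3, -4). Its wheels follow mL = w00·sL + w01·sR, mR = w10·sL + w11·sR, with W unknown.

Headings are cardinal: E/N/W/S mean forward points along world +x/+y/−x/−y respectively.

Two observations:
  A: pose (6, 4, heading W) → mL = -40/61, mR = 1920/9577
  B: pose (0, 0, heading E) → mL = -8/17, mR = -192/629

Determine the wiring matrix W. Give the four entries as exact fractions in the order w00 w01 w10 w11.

obs A: pose=(6,4,W) → sL=40/61, sR=40/157, mL=-40/61, mR=1920/9577
obs B: pose=(0,0,E) → sL=8/17, sR=40/37, mL=-8/17, mR=-192/629
sensor matrix S = [[40/61, 40/157], [8/17, 40/37]]; det S = 3548160/6023933
solve [mL_A; mL_B] = S·[w00; w01] and [mR_A; mR_B] = S·[w10; w11]:
  w00 = -1, w01 = 0, w10 = 1/2, w11 = -1/2

-1 0 1/2 -1/2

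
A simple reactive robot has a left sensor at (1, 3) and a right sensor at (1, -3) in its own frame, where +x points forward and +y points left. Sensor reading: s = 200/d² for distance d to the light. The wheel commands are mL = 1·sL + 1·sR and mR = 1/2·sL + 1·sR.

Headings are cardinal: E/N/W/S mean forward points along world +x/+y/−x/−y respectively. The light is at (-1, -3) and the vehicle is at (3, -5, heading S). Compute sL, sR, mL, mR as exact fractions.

left sensor world pos  = (6, -6); dL² = 58
right sensor world pos = (0, -6); dR² = 10
sL = 200/58 = 100/29
sR = 200/10 = 20
mL = 1·sL + 1·sR = 680/29
mR = 1/2·sL + 1·sR = 630/29

100/29 20 680/29 630/29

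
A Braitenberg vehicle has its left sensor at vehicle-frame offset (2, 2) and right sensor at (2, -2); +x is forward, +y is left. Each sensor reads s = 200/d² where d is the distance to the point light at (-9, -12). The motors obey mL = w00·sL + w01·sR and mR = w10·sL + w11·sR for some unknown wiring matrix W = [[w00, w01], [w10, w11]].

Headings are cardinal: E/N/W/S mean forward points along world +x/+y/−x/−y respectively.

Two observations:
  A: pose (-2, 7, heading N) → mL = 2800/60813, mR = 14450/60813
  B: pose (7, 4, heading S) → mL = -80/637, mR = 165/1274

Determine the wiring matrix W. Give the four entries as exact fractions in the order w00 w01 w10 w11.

1 -1 1 -1/2

obs A: pose=(-2,7,N) → sL=100/233, sR=100/261, mL=2800/60813, mR=14450/60813
obs B: pose=(7,4,S) → sL=5/13, sR=25/49, mL=-80/637, mR=165/1274
sensor matrix S = [[100/233, 100/261], [5/13, 25/49]]; det S = 2774000/38737881
solve [mL_A; mL_B] = S·[w00; w01] and [mR_A; mR_B] = S·[w10; w11]:
  w00 = 1, w01 = -1, w10 = 1, w11 = -1/2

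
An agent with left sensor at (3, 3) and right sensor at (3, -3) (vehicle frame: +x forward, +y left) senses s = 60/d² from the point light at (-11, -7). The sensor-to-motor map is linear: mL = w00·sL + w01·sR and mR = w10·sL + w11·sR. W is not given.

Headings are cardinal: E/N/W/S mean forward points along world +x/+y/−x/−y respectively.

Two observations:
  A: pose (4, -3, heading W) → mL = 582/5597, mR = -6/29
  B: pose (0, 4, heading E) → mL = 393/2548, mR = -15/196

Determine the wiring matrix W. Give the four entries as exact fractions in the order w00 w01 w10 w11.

-1/2 1 -1/2 0

obs A: pose=(4,-3,W) → sL=12/29, sR=60/193, mL=582/5597, mR=-6/29
obs B: pose=(0,4,E) → sL=15/98, sR=3/13, mL=393/2548, mR=-15/196
sensor matrix S = [[12/29, 60/193], [15/98, 3/13]]; det S = 170802/3565289
solve [mL_A; mL_B] = S·[w00; w01] and [mR_A; mR_B] = S·[w10; w11]:
  w00 = -1/2, w01 = 1, w10 = -1/2, w11 = 0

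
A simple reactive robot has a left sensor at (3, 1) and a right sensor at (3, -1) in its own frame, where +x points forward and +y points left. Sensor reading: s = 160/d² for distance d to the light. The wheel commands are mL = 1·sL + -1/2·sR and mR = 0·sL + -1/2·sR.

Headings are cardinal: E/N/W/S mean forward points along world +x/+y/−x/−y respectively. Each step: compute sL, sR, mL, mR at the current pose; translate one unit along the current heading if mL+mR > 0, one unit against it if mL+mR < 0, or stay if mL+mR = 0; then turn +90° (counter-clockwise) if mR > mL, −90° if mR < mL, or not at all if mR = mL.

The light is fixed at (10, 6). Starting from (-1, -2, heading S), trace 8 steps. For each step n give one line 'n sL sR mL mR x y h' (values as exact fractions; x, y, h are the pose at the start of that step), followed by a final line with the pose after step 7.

n=0: pose=(-1,-2,S); sL=160/221, sR=32/53; mL=4944/11713, mR=-16/53; mL+mR=1408/11713 → advance +1; mR−mL=-160/221 → turn -1·90°
n=1: pose=(-1,-3,W); sL=20/37, sR=8/13; mL=112/481, mR=-4/13; mL+mR=-36/481 → advance -1; mR−mL=-20/37 → turn -1·90°
n=2: pose=(0,-3,N); sL=160/157, sR=160/117; mL=6160/18369, mR=-80/117; mL+mR=-6400/18369 → advance -1; mR−mL=-160/157 → turn -1·90°
n=3: pose=(0,-4,E); sL=16/13, sR=16/17; mL=168/221, mR=-8/17; mL+mR=64/221 → advance +1; mR−mL=-16/13 → turn -1·90°
n=4: pose=(1,-4,S); sL=160/233, sR=160/269; mL=24400/62677, mR=-80/269; mL+mR=5760/62677 → advance +1; mR−mL=-160/233 → turn -1·90°
n=5: pose=(1,-5,W); sL=5/9, sR=40/61; mL=125/549, mR=-20/61; mL+mR=-55/549 → advance -1; mR−mL=-5/9 → turn -1·90°
n=6: pose=(2,-5,N); sL=32/29, sR=160/113; mL=1296/3277, mR=-80/113; mL+mR=-1024/3277 → advance -1; mR−mL=-32/29 → turn -1·90°
n=7: pose=(2,-6,E); sL=80/73, sR=80/97; mL=4840/7081, mR=-40/97; mL+mR=1920/7081 → advance +1; mR−mL=-80/73 → turn -1·90°

0 160/221 32/53 4944/11713 -16/53 -1 -2 S
1 20/37 8/13 112/481 -4/13 -1 -3 W
2 160/157 160/117 6160/18369 -80/117 0 -3 N
3 16/13 16/17 168/221 -8/17 0 -4 E
4 160/233 160/269 24400/62677 -80/269 1 -4 S
5 5/9 40/61 125/549 -20/61 1 -5 W
6 32/29 160/113 1296/3277 -80/113 2 -5 N
7 80/73 80/97 4840/7081 -40/97 2 -6 E
final 3 -6 S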